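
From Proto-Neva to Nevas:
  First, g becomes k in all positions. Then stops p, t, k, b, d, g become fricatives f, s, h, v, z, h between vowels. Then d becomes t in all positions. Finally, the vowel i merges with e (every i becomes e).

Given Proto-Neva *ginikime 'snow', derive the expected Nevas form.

keneheme

Nevas: *ginikime
  ginikime → kinikime   [unconditioned shift]
  kinikime → kinihime   [intervocalic lenition]
  kinihime (rule 3 does not apply)
  kinihime → keneheme   [vowel merger]
  giving Nevas keneheme.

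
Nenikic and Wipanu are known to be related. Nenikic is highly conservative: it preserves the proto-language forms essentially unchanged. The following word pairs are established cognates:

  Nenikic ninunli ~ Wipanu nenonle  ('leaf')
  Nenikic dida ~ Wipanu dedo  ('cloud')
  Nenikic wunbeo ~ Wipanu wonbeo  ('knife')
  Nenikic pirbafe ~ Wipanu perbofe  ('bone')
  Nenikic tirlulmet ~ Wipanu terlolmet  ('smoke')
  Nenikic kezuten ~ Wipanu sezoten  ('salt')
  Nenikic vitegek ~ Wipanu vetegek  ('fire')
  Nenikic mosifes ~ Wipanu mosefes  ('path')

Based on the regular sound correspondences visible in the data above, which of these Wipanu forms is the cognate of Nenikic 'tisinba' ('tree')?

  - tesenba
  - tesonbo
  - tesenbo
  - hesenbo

tesenbo

dida ~ dedo, vitegek ~ vetegek — Nenikic i corresponds to Wipanu e after a consonant, before a consonant other than r, m, n, p, b, f, v.
ninunli ~ nenonle — Nenikic i corresponds to Wipanu e after a consonant, before a nasal.
dida ~ dedo — Nenikic a corresponds to Wipanu o word-finally.
Applying these to Nenikic 'tisinba':
  tisinba → tesinba   (i→e after a consonant, before a consonant other than r, m, n, p, b, f, v)
  tesinba → tesenba   (i→e after a consonant, before a nasal)
  tesenba → tesenbo   (a→o word-finally)
So the Wipanu cognate is 'tesenbo'.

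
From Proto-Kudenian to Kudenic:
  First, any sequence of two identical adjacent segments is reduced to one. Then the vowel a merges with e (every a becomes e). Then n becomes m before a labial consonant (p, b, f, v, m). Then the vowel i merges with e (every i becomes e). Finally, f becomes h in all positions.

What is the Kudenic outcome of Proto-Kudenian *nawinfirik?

newemherek

Kudenic: start from *nawinfirik.
  rule 1: no change — nawinfirik
  rule 2 (vowel merger): nawinfirik → newinfirik
  rule 3 (nasal place assimilation): newinfirik → newimfirik
  rule 4 (vowel merger): newimfirik → newemferek
  rule 5 (unconditioned shift): newemferek → newemherek
  ⇒ Kudenic newemherek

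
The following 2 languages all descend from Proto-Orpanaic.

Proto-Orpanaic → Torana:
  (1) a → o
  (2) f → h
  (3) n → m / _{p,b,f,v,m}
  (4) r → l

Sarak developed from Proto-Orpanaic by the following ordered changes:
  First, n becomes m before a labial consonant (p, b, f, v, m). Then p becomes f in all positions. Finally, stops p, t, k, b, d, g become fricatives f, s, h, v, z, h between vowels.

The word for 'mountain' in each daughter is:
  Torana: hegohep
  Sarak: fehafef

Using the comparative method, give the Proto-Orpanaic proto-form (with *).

Position 1: Torana has h, Sarak has f. Taking the neighbouring segments as reconstructed: Torana h could go back to *f or *h; Sarak f could go back to *p or *f — the one source consistent with every daughter is *f.
Position 3: Torana has g, Sarak has h. Torana preserves g here (none of its changes turn any other segment into g), so the proto-segment is *g.
Position 5: Torana has h, Sarak has f. Taking the neighbouring segments as reconstructed: Torana h could go back to *f or *h; Sarak f could go back to *p or *f — the one source consistent with every daughter is *f.
Verify the candidate proto-form against each daughter:
Torana: start from *fegafep.
  rule 1 (vowel merger): fegafep → fegofep
  rule 2 (unconditioned shift): fegofep → hegohep
  rule 3: no change — hegohep
  rule 4: no change — hegohep
  ⇒ Torana hegohep
Sarak: *fegafep
  fegafep (rule 1 does not apply)
  fegafep → fegafef   [unconditioned shift]
  fegafef → fehafef   [intervocalic lenition]
  giving Sarak fehafef.
Only *fegafep yields all of Torana hegohep, Sarak fehafef.

*fegafep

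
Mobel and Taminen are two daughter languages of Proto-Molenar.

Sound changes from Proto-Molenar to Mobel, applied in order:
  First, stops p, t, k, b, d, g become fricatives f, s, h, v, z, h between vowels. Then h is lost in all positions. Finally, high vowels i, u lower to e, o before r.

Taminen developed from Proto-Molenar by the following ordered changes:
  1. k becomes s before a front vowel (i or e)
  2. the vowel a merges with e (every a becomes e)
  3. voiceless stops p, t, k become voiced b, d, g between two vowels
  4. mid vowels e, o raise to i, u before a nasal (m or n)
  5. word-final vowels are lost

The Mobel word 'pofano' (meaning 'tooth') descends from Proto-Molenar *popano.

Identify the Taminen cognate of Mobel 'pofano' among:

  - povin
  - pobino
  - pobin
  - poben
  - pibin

Taminen: *popano
  popano (rule 1 does not apply)
  popano → popeno   [vowel merger]
  popeno → pobeno   [intervocalic voicing]
  pobeno → pobino   [pre-nasal raising]
  pobino → pobin   [apocope]
  giving Taminen pobin.
The other candidates each miss or misapply at least one Taminen change.

pobin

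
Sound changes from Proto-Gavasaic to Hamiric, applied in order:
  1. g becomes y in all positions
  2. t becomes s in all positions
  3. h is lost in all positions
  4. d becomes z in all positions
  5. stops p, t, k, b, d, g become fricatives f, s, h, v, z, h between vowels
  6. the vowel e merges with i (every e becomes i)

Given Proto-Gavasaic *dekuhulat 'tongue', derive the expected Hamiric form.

Hamiric: start from *dekuhulat.
  rule 1: no change — dekuhulat
  rule 2 (unconditioned shift): dekuhulat → dekuhulas
  rule 3 (h-loss): dekuhulas → dekuulas
  rule 4 (unconditioned shift): dekuulas → zekuulas
  rule 5 (intervocalic lenition): zekuulas → zehuulas
  rule 6 (vowel merger): zehuulas → zihuulas
  ⇒ Hamiric zihuulas

zihuulas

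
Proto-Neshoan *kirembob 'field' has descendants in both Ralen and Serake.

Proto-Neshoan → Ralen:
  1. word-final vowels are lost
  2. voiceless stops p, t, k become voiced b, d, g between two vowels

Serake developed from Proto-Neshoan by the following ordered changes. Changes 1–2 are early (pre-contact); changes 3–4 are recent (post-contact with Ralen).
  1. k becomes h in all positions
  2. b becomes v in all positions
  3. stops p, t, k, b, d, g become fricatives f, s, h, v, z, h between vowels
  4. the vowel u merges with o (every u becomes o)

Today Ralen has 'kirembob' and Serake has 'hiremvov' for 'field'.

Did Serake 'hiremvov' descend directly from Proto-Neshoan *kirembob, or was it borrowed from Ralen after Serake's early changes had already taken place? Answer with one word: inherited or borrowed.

If inherited, *kirembob would pass through all of Serake's changes:
Serake: *kirembob
  kirembob → hirembob   [unconditioned shift]
  hirembob → hiremvov   [unconditioned shift]
  hiremvov (rule 3 does not apply)
  hiremvov (rule 4 does not apply)
  giving Serake hiremvov.
If borrowed from Ralen 'kirembob' after the early changes, it would undergo only the recent ones:
  rule 3 (intervocalic lenition): no change (kirembob)
  rule 4 (vowel merger): no change (kirembob)
  ⇒ as a loan: kirembob
Serake 'hiremvov' matches the inherited outcome exactly, so it is an inherited cognate, not a loan.

inherited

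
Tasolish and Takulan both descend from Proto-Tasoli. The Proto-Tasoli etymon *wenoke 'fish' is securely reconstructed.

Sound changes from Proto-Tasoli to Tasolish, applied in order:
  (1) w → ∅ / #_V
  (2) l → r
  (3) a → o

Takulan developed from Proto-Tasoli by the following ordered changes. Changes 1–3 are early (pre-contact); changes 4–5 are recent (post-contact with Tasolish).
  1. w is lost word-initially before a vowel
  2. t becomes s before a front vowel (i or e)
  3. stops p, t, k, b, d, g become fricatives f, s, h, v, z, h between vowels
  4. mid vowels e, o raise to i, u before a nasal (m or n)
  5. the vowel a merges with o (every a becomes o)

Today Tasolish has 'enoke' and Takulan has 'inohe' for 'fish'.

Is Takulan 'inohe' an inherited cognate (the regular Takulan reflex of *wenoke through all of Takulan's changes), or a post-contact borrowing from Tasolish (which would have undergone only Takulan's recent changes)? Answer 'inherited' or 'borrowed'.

inherited

If inherited, *wenoke would pass through all of Takulan's changes:
Takulan: *wenoke > enoke > enohe > inohe  (by glide loss, intervocalic lenition, pre-nasal raising)
If borrowed from Tasolish 'enoke' after the early changes, it would undergo only the recent ones:
  rule 4 (pre-nasal raising): enoke → inoke
  rule 5 (vowel merger): no change (inoke)
  ⇒ as a loan: inoke
Takulan 'inohe' matches the inherited outcome exactly, so it is an inherited cognate, not a loan.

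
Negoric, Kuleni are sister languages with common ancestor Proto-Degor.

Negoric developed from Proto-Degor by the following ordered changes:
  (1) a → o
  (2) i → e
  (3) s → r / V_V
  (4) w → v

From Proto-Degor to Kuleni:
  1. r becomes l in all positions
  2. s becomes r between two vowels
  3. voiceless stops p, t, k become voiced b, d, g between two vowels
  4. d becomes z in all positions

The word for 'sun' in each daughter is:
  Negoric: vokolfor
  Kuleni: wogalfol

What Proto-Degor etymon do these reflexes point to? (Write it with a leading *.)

*wokalfor

Position 4: Negoric has o, Kuleni has a. Kuleni preserves a here (none of its changes turn any other segment into a), so the proto-segment is *a.
Position 8: Negoric has r, Kuleni has l. Taking the neighbouring segments as reconstructed: Negoric r can only go back to *r; Kuleni l could go back to *l or *r — the one source consistent with every daughter is *r.
Position 1: Negoric has v, Kuleni has w. Kuleni preserves w here (none of its changes turn any other segment into w), so the proto-segment is *w.
Continuing position by position gives *wokalfor; check it forward:
Negoric: *wokalfor > wokolfor > vokolfor  (by vowel merger, unconditioned shift)
Kuleni: *wokalfor
  wokalfor → wokalfol   [unconditioned shift]
  wokalfol (rule 2 does not apply)
  wokalfol → wogalfol   [intervocalic voicing]
  wogalfol (rule 4 does not apply)
  giving Kuleni wogalfol.
No other proto-form is consistent with every reflex, so the reconstruction is *wokalfor.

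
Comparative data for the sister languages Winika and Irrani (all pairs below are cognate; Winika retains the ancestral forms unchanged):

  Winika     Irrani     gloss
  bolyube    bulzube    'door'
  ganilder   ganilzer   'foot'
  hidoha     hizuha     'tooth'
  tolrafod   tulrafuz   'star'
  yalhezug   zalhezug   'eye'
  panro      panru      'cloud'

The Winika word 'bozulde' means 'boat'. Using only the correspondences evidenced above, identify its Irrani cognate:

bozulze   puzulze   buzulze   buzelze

bolyube ~ bulzube, hidoha ~ hizuha — Winika o corresponds to Irrani u after a consonant, before a consonant other than r, m, n, p, b, f, v.
ganilder ~ ganilzer — Winika d corresponds to Irrani z after a consonant, before a front vowel.
Applying these to Winika 'bozulde':
  bozulde → buzulde   (o→u after a consonant, before a consonant other than r, m, n, p, b, f, v)
  buzulde → buzulze   (d→z after a consonant, before a front vowel)
So the Irrani cognate is 'buzulze'.

buzulze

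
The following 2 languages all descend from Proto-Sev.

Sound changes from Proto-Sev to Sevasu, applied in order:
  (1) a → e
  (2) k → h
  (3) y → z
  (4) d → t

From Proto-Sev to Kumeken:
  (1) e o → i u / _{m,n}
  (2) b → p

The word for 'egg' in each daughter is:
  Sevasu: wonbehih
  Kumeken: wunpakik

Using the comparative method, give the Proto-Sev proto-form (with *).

*wonbakik

Position 4: Sevasu has b, Kumeken has p. Sevasu preserves b here (none of its changes turn any other segment into b), so the proto-segment is *b.
Position 8: Sevasu has h, Kumeken has k. Kumeken preserves k here (none of its changes turn any other segment into k), so the proto-segment is *k.
This points to *wonbakik. Verify forward in each daughter:
Sevasu: *wonbakik > wonbekik > wonbehih  (by vowel merger, unconditioned shift)
Kumeken: *wonbakik
  wonbakik → wunbakik   [pre-nasal raising]
  wunbakik → wunpakik   [unconditioned shift]
  giving Kumeken wunpakik.
Only *wonbakik yields all of Sevasu wonbehih, Kumeken wunpakik.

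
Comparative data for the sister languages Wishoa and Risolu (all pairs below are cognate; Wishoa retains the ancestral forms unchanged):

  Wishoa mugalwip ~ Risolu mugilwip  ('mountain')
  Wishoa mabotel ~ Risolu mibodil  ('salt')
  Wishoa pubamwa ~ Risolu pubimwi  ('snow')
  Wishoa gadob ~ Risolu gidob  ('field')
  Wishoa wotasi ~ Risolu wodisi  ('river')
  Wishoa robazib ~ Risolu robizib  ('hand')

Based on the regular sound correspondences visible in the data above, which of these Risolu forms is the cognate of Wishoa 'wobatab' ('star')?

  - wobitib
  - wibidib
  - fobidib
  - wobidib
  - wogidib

mugalwip ~ mugilwip, gadob ~ gidob — Wishoa a corresponds to Risolu i after a consonant, before a consonant other than r, m, n, p, b, f, v.
wotasi ~ wodisi — Wishoa t corresponds to Risolu d between vowels (before a back vowel).
mabotel ~ mibodil — Wishoa a corresponds to Risolu i after a consonant, before a labial obstruent.
Applying these to Wishoa 'wobatab':
  wobatab → wobitab   (a→i after a consonant, before a consonant other than r, m, n, p, b, f, v)
  wobitab → wobidab   (t→d between vowels (before a back vowel))
  wobidab → wobidib   (a→i after a consonant, before a labial obstruent)
So the Risolu cognate is 'wobidib'.

wobidib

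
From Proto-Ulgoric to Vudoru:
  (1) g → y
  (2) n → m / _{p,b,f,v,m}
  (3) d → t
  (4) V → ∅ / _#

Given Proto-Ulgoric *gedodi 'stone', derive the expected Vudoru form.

yetot

Vudoru: *gedodi > yedodi > yetoti > yetot  (by unconditioned shift, unconditioned shift, apocope)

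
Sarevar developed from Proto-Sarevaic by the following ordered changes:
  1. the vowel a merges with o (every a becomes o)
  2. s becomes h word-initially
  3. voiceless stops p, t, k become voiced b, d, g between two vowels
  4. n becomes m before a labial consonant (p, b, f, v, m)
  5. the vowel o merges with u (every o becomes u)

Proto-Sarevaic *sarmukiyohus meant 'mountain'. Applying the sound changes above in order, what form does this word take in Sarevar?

hurmugiyuhus

Sarevar: start from *sarmukiyohus.
  rule 1 (vowel merger): sarmukiyohus → sormukiyohus
  rule 2 (debuccalisation): sormukiyohus → hormukiyohus
  rule 3 (intervocalic voicing): hormukiyohus → hormugiyohus
  rule 4: no change — hormugiyohus
  rule 5 (vowel merger): hormugiyohus → hurmugiyuhus
  ⇒ Sarevar hurmugiyuhus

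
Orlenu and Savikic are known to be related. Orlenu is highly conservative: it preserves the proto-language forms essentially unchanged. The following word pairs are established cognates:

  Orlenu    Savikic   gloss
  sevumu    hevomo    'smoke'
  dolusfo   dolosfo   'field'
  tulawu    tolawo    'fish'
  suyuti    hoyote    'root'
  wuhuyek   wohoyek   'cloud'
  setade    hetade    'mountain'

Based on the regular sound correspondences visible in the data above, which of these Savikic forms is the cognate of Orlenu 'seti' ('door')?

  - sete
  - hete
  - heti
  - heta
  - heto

hete

sevumu ~ hevomo, setade ~ hetade — Orlenu s corresponds to Savikic h word-initially before a front vowel.
suyuti ~ hoyote — Orlenu i corresponds to Savikic e word-finally.
Applying these to Orlenu 'seti':
  seti → heti   (s→h word-initially before a front vowel)
  heti → hete   (i→e word-finally)
So the Savikic cognate is 'hete'.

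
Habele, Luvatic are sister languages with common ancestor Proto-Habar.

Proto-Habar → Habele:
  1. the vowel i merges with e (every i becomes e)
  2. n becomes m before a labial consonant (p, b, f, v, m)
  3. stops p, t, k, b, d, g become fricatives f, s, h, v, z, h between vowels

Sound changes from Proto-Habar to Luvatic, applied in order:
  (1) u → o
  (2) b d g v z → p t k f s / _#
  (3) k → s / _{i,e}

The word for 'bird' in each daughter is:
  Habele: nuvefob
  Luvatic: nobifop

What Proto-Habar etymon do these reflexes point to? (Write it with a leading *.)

*nubifob

Position 4: Habele has e, Luvatic has i. Luvatic preserves i here (none of its changes turn any other segment into i), so the proto-segment is *i.
Position 3: Habele has v, Luvatic has b. Luvatic preserves b here (none of its changes turn any other segment into b), so the proto-segment is *b.
Verify the candidate proto-form against each daughter:
Habele: start from *nubifob.
  rule 1 (vowel merger): nubifob → nubefob
  rule 2: no change — nubefob
  rule 3 (intervocalic lenition): nubefob → nuvefob
  ⇒ Habele nuvefob
Luvatic: *nubifob
  nubifob → nobifob   [vowel merger]
  nobifob → nobifop   [final devoicing]
  nobifop (rule 3 does not apply)
  giving Luvatic nobifop.
*nubifob is the unique common source.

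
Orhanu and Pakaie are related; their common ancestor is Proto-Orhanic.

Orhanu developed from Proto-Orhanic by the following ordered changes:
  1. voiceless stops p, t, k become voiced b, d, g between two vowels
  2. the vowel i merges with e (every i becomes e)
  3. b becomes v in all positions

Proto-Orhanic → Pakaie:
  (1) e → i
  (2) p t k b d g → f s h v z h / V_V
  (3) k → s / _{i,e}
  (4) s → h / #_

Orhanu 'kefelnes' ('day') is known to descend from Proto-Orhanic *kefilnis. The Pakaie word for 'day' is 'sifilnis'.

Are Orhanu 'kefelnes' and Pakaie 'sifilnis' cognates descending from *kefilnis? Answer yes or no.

Derive the expected Pakaie reflex of *kefilnis:
Pakaie: *kefilnis
  kefilnis → kifilnis   [vowel merger]
  kifilnis (rule 2 does not apply)
  kifilnis → sifilnis   [palatalisation]
  sifilnis → hifilnis   [debuccalisation]
  giving Pakaie hifilnis.
The regular Pakaie reflex would be 'hifilnis', but the attested form is 'sifilnis'. The correspondence is irregular, so they are not cognates (the Pakaie form has a different source).

no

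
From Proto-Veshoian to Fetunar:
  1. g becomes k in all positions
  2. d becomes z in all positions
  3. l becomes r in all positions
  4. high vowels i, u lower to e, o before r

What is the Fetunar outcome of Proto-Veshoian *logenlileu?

Fetunar: *logenlileu > lokenlileu > rokenrireu > rokenrereu  (by unconditioned shift, unconditioned shift, pre-rhotic lowering)

rokenrereu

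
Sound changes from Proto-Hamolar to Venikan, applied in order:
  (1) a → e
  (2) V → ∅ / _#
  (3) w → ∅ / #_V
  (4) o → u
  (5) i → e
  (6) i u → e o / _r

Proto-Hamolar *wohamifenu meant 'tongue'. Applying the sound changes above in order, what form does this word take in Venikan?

uhemefen

Venikan: start from *wohamifenu.
  rule 1 (vowel merger): wohamifenu → wohemifenu
  rule 2 (apocope): wohemifenu → wohemifen
  rule 3 (glide loss): wohemifen → ohemifen
  rule 4 (vowel merger): ohemifen → uhemifen
  rule 5 (vowel merger): uhemifen → uhemefen
  rule 6: no change — uhemefen
  ⇒ Venikan uhemefen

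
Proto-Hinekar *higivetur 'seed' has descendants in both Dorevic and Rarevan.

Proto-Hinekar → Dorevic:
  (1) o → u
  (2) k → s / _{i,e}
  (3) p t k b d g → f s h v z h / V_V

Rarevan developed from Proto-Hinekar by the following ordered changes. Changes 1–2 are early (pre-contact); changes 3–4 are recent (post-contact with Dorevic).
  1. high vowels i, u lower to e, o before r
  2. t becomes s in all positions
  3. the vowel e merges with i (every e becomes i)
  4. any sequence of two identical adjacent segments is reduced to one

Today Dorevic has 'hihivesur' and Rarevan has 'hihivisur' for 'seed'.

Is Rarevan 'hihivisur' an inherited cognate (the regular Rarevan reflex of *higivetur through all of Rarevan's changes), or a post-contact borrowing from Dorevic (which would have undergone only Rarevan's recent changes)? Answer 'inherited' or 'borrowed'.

If inherited, *higivetur would pass through all of Rarevan's changes:
Rarevan: *higivetur > higivetor > higivesor > higivisor  (by pre-rhotic lowering, unconditioned shift, vowel merger)
If borrowed from Dorevic 'hihivesur' after the early changes, it would undergo only the recent ones:
  rule 3 (vowel merger): hihivesur → hihivisur
  rule 4 (degemination): no change (hihivisur)
  ⇒ as a loan: hihivisur
Rarevan 'hihivisur' matches the loan outcome 'hihivisur', not the inherited 'higivisor' — it skipped the early Rarevan changes, so it was borrowed from Dorevic.

borrowed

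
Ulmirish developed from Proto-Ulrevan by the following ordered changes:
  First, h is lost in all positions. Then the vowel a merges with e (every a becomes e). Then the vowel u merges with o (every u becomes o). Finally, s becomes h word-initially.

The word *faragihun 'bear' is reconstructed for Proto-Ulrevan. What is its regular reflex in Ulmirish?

feregion

Ulmirish: start from *faragihun.
  rule 1 (h-loss): faragihun → faragiun
  rule 2 (vowel merger): faragiun → feregiun
  rule 3 (vowel merger): feregiun → feregion
  rule 4: no change — feregion
  ⇒ Ulmirish feregion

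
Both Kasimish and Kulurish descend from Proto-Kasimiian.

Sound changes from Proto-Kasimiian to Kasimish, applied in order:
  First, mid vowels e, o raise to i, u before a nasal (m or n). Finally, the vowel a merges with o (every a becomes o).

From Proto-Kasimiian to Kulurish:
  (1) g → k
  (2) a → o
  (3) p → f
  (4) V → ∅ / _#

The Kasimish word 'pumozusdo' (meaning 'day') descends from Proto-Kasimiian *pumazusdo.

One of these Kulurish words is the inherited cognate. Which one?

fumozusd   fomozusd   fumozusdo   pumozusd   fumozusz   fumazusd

Kulurish: *pumazusdo
  pumazusdo (rule 1 does not apply)
  pumazusdo → pumozusdo   [vowel merger]
  pumozusdo → fumozusdo   [unconditioned shift]
  fumozusdo → fumozusd   [apocope]
  giving Kulurish fumozusd.

fumozusd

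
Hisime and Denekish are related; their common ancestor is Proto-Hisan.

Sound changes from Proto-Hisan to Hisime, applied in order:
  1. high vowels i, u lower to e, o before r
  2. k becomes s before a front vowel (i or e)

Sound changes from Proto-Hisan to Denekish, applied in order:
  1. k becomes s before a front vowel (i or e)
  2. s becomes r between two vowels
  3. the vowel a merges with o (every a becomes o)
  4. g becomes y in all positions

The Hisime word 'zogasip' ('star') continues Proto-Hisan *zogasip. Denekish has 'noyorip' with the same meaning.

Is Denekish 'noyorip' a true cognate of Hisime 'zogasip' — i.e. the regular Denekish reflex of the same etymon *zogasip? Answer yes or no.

no

Derive the expected Denekish reflex of *zogasip:
Denekish: *zogasip
  zogasip (rule 1 does not apply)
  zogasip → zogarip   [rhotacism]
  zogarip → zogorip   [vowel merger]
  zogorip → zoyorip   [unconditioned shift]
  giving Denekish zoyorip.
The regular Denekish reflex would be 'zoyorip', but the attested form is 'noyorip'. The correspondence is irregular, so they are not cognates (the Denekish form has a different source).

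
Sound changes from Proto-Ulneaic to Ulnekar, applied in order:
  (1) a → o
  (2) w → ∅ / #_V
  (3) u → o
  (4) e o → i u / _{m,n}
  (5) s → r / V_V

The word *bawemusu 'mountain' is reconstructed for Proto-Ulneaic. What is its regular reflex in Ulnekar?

bowimoro

Ulnekar: *bawemusu
  bawemusu → bowemusu   [vowel merger]
  bowemusu (rule 2 does not apply)
  bowemusu → bowemoso   [vowel merger]
  bowemoso → bowimoso   [pre-nasal raising]
  bowimoso → bowimoro   [rhotacism]
  giving Ulnekar bowimoro.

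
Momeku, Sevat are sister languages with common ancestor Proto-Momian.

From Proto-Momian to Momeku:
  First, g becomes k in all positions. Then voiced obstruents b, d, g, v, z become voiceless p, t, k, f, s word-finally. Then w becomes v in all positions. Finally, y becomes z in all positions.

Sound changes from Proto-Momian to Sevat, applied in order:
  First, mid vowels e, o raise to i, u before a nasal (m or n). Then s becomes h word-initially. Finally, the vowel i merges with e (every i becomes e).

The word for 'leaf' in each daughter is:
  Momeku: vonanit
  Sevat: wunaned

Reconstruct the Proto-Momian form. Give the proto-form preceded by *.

*wonanid

Position 2: Momeku has o, Sevat has u. Momeku preserves o here (none of its changes turn any other segment into o), so the proto-segment is *o.
Position 7: Momeku has t, Sevat has d. Sevat preserves d here (none of its changes turn any other segment into d), so the proto-segment is *d.
Position 1: Momeku has v, Sevat has w. Sevat preserves w here (none of its changes turn any other segment into w), so the proto-segment is *w.
This points to *wonanid. Verify forward in each daughter:
Momeku: *wonanid > wonanit > vonanit  (by final devoicing, unconditioned shift)
Sevat: start from *wonanid.
  rule 1 (pre-nasal raising): wonanid → wunanid
  rule 2: no change — wunanid
  rule 3 (vowel merger): wunanid → wunaned
  ⇒ Sevat wunaned
Only *wonanid yields all of Momeku vonanit, Sevat wunaned.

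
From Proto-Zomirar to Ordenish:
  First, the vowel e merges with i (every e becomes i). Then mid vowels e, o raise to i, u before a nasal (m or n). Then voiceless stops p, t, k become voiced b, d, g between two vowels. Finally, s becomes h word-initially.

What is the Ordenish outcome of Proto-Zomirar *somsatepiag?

humsadibiag

Ordenish: start from *somsatepiag.
  rule 1 (vowel merger): somsatepiag → somsatipiag
  rule 2 (pre-nasal raising): somsatipiag → sumsatipiag
  rule 3 (intervocalic voicing): sumsatipiag → sumsadibiag
  rule 4 (debuccalisation): sumsadibiag → humsadibiag
  ⇒ Ordenish humsadibiag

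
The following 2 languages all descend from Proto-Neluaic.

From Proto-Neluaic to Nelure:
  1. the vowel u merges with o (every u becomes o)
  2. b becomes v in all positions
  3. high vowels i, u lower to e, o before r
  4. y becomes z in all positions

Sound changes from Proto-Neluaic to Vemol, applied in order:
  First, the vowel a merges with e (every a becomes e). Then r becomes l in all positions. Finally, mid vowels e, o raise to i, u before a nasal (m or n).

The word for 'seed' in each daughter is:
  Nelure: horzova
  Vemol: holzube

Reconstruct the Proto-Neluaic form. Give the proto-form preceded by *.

*horzuba

Position 7: Nelure has a, Vemol has e. Nelure preserves a here (none of its changes turn any other segment into a), so the proto-segment is *a.
Position 5: Nelure has o, Vemol has u. Taking the neighbouring segments as reconstructed: Nelure o could go back to *o or *u; Vemol u can only go back to *u — the one source consistent with every daughter is *u.
Position 3: Nelure has r, Vemol has l. Nelure preserves r here (none of its changes turn any other segment into r), so the proto-segment is *r.
Continuing position by position gives *horzuba; check it forward:
Nelure: start from *horzuba.
  rule 1 (vowel merger): horzuba → horzoba
  rule 2 (unconditioned shift): horzoba → horzova
  rule 3: no change — horzova
  rule 4: no change — horzova
  ⇒ Nelure horzova
Vemol: start from *horzuba.
  rule 1 (vowel merger): horzuba → horzube
  rule 2 (unconditioned shift): horzube → holzube
  rule 3: no change — holzube
  ⇒ Vemol holzube
Only *horzuba yields all of Nelure horzova, Vemol holzube.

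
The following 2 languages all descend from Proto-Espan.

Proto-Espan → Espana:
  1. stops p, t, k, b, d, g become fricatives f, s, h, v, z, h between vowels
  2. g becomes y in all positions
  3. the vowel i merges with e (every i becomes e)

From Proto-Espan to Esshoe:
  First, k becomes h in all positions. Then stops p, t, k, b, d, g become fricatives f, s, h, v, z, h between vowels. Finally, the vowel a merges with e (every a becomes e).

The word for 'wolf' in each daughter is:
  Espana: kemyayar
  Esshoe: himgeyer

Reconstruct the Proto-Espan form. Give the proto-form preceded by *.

*kimgayar

Position 1: Espana has k, Esshoe has h. Espana preserves k here (none of its changes turn any other segment into k), so the proto-segment is *k.
Position 7: Espana has a, Esshoe has e. Espana preserves a here (none of its changes turn any other segment into a), so the proto-segment is *a.
This points to *kimgayar. Verify forward in each daughter:
Espana: *kimgayar
  kimgayar (rule 1 does not apply)
  kimgayar → kimyayar   [unconditioned shift]
  kimyayar → kemyayar   [vowel merger]
  giving Espana kemyayar.
Esshoe: start from *kimgayar.
  rule 1 (unconditioned shift): kimgayar → himgayar
  rule 2: no change — himgayar
  rule 3 (vowel merger): himgayar → himgeyer
  ⇒ Esshoe himgeyer
*kimgayar is the unique common source.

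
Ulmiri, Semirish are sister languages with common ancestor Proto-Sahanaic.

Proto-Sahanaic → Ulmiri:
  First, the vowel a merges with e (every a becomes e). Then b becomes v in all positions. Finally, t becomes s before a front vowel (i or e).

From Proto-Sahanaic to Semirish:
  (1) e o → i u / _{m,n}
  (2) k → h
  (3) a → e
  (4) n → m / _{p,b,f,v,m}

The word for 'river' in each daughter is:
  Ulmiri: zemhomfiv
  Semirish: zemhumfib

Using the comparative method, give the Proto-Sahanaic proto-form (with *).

*zamhomfib

Position 5: Ulmiri has o, Semirish has u. Ulmiri preserves o here (none of its changes turn any other segment into o), so the proto-segment is *o.
Position 2: Ulmiri has e, Semirish has e. Taking the neighbouring segments as reconstructed: Ulmiri e could go back to *a or *e; Semirish e can only go back to *a — the one source consistent with every daughter is *a.
Verify the candidate proto-form against each daughter:
Ulmiri: start from *zamhomfib.
  rule 1 (vowel merger): zamhomfib → zemhomfib
  rule 2 (unconditioned shift): zemhomfib → zemhomfiv
  rule 3: no change — zemhomfiv
  ⇒ Ulmiri zemhomfiv
Semirish: start from *zamhomfib.
  rule 1 (pre-nasal raising): zamhomfib → zamhumfib
  rule 2: no change — zamhumfib
  rule 3 (vowel merger): zamhumfib → zemhumfib
  rule 4: no change — zemhumfib
  ⇒ Semirish zemhumfib
No other proto-form is consistent with every reflex, so the reconstruction is *zamhomfib.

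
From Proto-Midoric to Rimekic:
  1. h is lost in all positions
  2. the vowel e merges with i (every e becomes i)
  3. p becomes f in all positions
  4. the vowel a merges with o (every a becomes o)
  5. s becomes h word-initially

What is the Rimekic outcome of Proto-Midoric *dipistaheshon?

difistoison

Rimekic: *dipistaheshon > dipistaeson > dipistaison > difistaison > difistoison  (by h-loss, vowel merger, unconditioned shift, vowel merger)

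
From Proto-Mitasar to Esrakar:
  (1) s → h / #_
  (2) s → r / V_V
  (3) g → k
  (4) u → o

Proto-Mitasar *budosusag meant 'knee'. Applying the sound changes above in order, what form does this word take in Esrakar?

bodororak

Esrakar: *budosusag
  budosusag (rule 1 does not apply)
  budosusag → budorurag   [rhotacism]
  budorurag → budorurak   [unconditioned shift]
  budorurak → bodororak   [vowel merger]
  giving Esrakar bodororak.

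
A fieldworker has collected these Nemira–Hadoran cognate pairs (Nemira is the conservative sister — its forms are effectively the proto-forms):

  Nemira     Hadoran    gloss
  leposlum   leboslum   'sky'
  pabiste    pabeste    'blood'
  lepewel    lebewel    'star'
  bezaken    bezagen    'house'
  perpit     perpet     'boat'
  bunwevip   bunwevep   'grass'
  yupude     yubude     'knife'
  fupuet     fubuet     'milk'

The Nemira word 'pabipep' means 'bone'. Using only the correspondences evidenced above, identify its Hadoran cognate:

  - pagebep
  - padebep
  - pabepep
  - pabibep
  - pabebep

pabebep

bunwevip ~ bunwevep — Nemira i corresponds to Hadoran e after a consonant, before a labial obstruent.
lepewel ~ lebewel — Nemira p corresponds to Hadoran b between vowels (before a front vowel).
Applying these to Nemira 'pabipep':
  pabipep → pabepep   (i→e after a consonant, before a labial obstruent)
  pabepep → pabebep   (p→b between vowels (before a front vowel))
So the Hadoran cognate is 'pabebep'.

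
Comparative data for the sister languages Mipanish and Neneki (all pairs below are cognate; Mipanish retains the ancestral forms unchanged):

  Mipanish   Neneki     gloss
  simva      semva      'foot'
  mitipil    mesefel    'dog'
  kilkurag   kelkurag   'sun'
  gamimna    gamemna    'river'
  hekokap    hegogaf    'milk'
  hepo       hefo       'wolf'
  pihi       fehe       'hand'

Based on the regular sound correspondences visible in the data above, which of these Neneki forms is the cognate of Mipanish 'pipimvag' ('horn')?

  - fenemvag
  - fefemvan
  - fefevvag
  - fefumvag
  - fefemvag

pihi ~ fehe — Mipanish p corresponds to Neneki f word-initially before a front vowel.
mitipil ~ mesefel — Mipanish i corresponds to Neneki e after a consonant, before a labial obstruent.
mitipil ~ mesefel — Mipanish p corresponds to Neneki f between vowels (before a front vowel).
simva ~ semva, gamimna ~ gamemna — Mipanish i corresponds to Neneki e after a consonant, before a nasal.
Applying these to Mipanish 'pipimvag':
  pipimvag → fipimvag   (p→f word-initially before a front vowel)
  fipimvag → fepimvag   (i→e after a consonant, before a labial obstruent)
  fepimvag → fefimvag   (p→f between vowels (before a front vowel))
  fefimvag → fefemvag   (i→e after a consonant, before a nasal)
So the Neneki cognate is 'fefemvag'.

fefemvag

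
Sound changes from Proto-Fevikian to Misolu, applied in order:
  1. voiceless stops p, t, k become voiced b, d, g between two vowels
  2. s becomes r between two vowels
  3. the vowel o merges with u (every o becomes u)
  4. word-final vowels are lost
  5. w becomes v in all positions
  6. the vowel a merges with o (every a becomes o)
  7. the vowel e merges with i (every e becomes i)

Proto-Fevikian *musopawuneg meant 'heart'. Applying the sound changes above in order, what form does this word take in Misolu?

murubovunig

Misolu: start from *musopawuneg.
  rule 1 (intervocalic voicing): musopawuneg → musobawuneg
  rule 2 (rhotacism): musobawuneg → murobawuneg
  rule 3 (vowel merger): murobawuneg → murubawuneg
  rule 4: no change — murubawuneg
  rule 5 (unconditioned shift): murubawuneg → murubavuneg
  rule 6 (vowel merger): murubavuneg → murubovuneg
  rule 7 (vowel merger): murubovuneg → murubovunig
  ⇒ Misolu murubovunig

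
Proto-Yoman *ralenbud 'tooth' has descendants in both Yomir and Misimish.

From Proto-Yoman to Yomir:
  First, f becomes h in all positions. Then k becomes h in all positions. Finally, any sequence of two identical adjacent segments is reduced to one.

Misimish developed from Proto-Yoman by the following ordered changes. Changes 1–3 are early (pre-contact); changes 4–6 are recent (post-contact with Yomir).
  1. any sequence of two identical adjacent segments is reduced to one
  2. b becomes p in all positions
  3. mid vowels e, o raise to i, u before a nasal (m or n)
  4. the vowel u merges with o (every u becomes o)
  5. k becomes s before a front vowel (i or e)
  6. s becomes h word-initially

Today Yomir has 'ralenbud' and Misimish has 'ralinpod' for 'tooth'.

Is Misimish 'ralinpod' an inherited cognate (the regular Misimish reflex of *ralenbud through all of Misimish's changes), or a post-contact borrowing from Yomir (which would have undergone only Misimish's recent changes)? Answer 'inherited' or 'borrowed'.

inherited

If inherited, *ralenbud would pass through all of Misimish's changes:
Misimish: start from *ralenbud.
  rule 1: no change — ralenbud
  rule 2 (unconditioned shift): ralenbud → ralenpud
  rule 3 (pre-nasal raising): ralenpud → ralinpud
  rule 4 (vowel merger): ralinpud → ralinpod
  rule 5: no change — ralinpod
  rule 6: no change — ralinpod
  ⇒ Misimish ralinpod
If borrowed from Yomir 'ralenbud' after the early changes, it would undergo only the recent ones:
  rule 4 (vowel merger): ralenbud → ralenbod
  rule 5 (palatalisation): no change (ralenbod)
  rule 6 (debuccalisation): no change (ralenbod)
  ⇒ as a loan: ralenbod
Misimish 'ralinpod' matches the inherited outcome exactly, so it is an inherited cognate, not a loan.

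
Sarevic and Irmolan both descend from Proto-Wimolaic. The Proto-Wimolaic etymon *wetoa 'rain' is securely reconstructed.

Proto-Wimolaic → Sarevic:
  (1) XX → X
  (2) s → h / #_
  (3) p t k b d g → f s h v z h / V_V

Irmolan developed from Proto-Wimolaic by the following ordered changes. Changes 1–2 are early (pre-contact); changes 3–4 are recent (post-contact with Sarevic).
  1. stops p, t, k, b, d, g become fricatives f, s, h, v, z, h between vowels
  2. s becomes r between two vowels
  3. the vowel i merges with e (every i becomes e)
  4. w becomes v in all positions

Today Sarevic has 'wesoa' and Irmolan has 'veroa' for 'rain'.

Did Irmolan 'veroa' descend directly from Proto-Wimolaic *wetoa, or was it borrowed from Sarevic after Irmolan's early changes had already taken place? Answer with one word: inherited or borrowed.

If inherited, *wetoa would pass through all of Irmolan's changes:
Irmolan: start from *wetoa.
  rule 1 (intervocalic lenition): wetoa → wesoa
  rule 2 (rhotacism): wesoa → weroa
  rule 3: no change — weroa
  rule 4 (unconditioned shift): weroa → veroa
  ⇒ Irmolan veroa
If borrowed from Sarevic 'wesoa' after the early changes, it would undergo only the recent ones:
  rule 3 (vowel merger): no change (wesoa)
  rule 4 (unconditioned shift): wesoa → vesoa
  ⇒ as a loan: vesoa
Irmolan 'veroa' matches the inherited outcome exactly, so it is an inherited cognate, not a loan.

inherited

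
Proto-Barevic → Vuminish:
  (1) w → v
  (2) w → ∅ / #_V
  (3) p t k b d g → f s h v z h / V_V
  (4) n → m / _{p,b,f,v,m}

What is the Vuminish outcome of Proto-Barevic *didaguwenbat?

dizahuvembat

Vuminish: *didaguwenbat > didaguvenbat > dizahuvenbat > dizahuvembat  (by unconditioned shift, intervocalic lenition, nasal place assimilation)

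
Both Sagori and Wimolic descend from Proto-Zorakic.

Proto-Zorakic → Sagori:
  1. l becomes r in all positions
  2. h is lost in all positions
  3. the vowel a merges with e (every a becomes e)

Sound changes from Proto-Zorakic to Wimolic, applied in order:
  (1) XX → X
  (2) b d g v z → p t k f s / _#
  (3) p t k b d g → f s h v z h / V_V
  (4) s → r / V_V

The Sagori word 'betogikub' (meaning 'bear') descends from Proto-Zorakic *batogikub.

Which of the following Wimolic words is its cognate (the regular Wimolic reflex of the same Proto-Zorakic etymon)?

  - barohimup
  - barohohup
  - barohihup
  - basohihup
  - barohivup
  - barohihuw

Wimolic: *batogikub > batogikup > basohihup > barohihup  (by final devoicing, intervocalic lenition, rhotacism)
Only 'barohihup' matches the regular Wimolic development of *batogikub.

barohihup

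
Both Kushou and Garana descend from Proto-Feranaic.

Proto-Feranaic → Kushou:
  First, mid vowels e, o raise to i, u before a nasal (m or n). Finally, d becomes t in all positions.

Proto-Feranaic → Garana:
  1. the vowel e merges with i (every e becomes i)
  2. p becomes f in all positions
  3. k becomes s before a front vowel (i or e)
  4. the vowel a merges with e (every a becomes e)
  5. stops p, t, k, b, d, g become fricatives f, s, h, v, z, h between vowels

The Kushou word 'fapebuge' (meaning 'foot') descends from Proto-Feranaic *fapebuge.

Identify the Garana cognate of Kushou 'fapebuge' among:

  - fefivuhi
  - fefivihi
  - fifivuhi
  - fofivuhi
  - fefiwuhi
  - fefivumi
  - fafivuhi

Garana: *fapebuge
  fapebuge → fapibugi   [vowel merger]
  fapibugi → fafibugi   [unconditioned shift]
  fafibugi (rule 3 does not apply)
  fafibugi → fefibugi   [vowel merger]
  fefibugi → fefivuhi   [intervocalic lenition]
  giving Garana fefivuhi.
The other candidates each miss or misapply at least one Garana change.

fefivuhi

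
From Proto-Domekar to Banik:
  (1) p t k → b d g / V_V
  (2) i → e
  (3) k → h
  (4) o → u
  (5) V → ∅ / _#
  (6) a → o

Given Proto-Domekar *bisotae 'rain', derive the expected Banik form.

Banik: start from *bisotae.
  rule 1 (intervocalic voicing): bisotae → bisodae
  rule 2 (vowel merger): bisodae → besodae
  rule 3: no change — besodae
  rule 4 (vowel merger): besodae → besudae
  rule 5 (apocope): besudae → besuda
  rule 6 (vowel merger): besuda → besudo
  ⇒ Banik besudo

besudo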